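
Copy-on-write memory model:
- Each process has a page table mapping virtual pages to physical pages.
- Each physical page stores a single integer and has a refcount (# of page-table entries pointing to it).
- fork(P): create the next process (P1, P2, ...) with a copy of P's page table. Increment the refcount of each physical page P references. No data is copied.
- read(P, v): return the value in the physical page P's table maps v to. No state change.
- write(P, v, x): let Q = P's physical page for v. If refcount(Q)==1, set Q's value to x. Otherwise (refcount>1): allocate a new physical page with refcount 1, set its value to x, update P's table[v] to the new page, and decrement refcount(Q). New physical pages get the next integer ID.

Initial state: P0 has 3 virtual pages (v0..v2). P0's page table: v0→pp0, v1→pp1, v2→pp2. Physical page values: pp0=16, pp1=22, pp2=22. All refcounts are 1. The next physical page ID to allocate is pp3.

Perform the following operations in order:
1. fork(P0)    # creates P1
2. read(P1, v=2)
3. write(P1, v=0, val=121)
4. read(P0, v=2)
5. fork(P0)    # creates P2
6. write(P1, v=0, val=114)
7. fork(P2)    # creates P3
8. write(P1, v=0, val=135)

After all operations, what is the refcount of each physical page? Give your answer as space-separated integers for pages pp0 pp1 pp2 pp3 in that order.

Answer: 3 4 4 1

Derivation:
Op 1: fork(P0) -> P1. 3 ppages; refcounts: pp0:2 pp1:2 pp2:2
Op 2: read(P1, v2) -> 22. No state change.
Op 3: write(P1, v0, 121). refcount(pp0)=2>1 -> COPY to pp3. 4 ppages; refcounts: pp0:1 pp1:2 pp2:2 pp3:1
Op 4: read(P0, v2) -> 22. No state change.
Op 5: fork(P0) -> P2. 4 ppages; refcounts: pp0:2 pp1:3 pp2:3 pp3:1
Op 6: write(P1, v0, 114). refcount(pp3)=1 -> write in place. 4 ppages; refcounts: pp0:2 pp1:3 pp2:3 pp3:1
Op 7: fork(P2) -> P3. 4 ppages; refcounts: pp0:3 pp1:4 pp2:4 pp3:1
Op 8: write(P1, v0, 135). refcount(pp3)=1 -> write in place. 4 ppages; refcounts: pp0:3 pp1:4 pp2:4 pp3:1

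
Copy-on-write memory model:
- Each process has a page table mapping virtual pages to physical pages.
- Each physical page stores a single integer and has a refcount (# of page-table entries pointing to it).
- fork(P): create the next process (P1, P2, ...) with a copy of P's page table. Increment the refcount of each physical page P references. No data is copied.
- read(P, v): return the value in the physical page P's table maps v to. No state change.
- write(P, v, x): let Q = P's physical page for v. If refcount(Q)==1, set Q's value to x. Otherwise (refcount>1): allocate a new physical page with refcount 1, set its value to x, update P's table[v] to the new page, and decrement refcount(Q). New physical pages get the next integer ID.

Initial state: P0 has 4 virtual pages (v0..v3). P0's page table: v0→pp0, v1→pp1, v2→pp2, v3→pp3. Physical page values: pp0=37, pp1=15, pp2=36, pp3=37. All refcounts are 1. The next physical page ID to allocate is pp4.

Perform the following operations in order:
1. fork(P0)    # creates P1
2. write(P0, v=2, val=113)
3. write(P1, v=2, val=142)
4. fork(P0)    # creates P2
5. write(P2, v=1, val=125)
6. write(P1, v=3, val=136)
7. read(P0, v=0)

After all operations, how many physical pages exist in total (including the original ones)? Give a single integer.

Op 1: fork(P0) -> P1. 4 ppages; refcounts: pp0:2 pp1:2 pp2:2 pp3:2
Op 2: write(P0, v2, 113). refcount(pp2)=2>1 -> COPY to pp4. 5 ppages; refcounts: pp0:2 pp1:2 pp2:1 pp3:2 pp4:1
Op 3: write(P1, v2, 142). refcount(pp2)=1 -> write in place. 5 ppages; refcounts: pp0:2 pp1:2 pp2:1 pp3:2 pp4:1
Op 4: fork(P0) -> P2. 5 ppages; refcounts: pp0:3 pp1:3 pp2:1 pp3:3 pp4:2
Op 5: write(P2, v1, 125). refcount(pp1)=3>1 -> COPY to pp5. 6 ppages; refcounts: pp0:3 pp1:2 pp2:1 pp3:3 pp4:2 pp5:1
Op 6: write(P1, v3, 136). refcount(pp3)=3>1 -> COPY to pp6. 7 ppages; refcounts: pp0:3 pp1:2 pp2:1 pp3:2 pp4:2 pp5:1 pp6:1
Op 7: read(P0, v0) -> 37. No state change.

Answer: 7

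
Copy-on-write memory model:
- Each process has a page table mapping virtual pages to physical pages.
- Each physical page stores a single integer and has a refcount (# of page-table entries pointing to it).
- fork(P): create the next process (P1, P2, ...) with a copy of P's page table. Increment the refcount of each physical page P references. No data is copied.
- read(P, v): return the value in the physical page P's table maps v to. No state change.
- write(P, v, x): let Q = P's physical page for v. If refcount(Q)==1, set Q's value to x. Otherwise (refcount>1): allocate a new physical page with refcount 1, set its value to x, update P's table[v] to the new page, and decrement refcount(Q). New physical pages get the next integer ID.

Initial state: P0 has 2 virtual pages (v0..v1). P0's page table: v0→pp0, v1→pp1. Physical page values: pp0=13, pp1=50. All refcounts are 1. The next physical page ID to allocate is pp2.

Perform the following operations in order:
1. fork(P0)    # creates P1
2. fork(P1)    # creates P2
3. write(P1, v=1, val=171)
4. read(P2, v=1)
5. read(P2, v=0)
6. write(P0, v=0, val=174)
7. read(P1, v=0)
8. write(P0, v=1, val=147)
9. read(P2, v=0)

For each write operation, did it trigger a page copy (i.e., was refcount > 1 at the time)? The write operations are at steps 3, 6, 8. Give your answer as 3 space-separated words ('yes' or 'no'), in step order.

Op 1: fork(P0) -> P1. 2 ppages; refcounts: pp0:2 pp1:2
Op 2: fork(P1) -> P2. 2 ppages; refcounts: pp0:3 pp1:3
Op 3: write(P1, v1, 171). refcount(pp1)=3>1 -> COPY to pp2. 3 ppages; refcounts: pp0:3 pp1:2 pp2:1
Op 4: read(P2, v1) -> 50. No state change.
Op 5: read(P2, v0) -> 13. No state change.
Op 6: write(P0, v0, 174). refcount(pp0)=3>1 -> COPY to pp3. 4 ppages; refcounts: pp0:2 pp1:2 pp2:1 pp3:1
Op 7: read(P1, v0) -> 13. No state change.
Op 8: write(P0, v1, 147). refcount(pp1)=2>1 -> COPY to pp4. 5 ppages; refcounts: pp0:2 pp1:1 pp2:1 pp3:1 pp4:1
Op 9: read(P2, v0) -> 13. No state change.

yes yes yes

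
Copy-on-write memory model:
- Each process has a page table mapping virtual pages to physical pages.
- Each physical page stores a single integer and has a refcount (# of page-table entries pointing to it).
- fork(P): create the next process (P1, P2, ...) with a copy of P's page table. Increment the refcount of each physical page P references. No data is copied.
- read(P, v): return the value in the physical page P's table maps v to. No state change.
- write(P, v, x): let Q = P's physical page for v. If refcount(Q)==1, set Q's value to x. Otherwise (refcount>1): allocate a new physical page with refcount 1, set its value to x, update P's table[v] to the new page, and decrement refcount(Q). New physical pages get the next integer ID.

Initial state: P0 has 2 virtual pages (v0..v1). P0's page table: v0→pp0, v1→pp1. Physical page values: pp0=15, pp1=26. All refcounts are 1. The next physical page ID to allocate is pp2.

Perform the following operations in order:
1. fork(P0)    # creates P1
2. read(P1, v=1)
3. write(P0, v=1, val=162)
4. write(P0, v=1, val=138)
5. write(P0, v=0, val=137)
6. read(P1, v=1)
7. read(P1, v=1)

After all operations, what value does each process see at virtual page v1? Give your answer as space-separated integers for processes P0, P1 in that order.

Answer: 138 26

Derivation:
Op 1: fork(P0) -> P1. 2 ppages; refcounts: pp0:2 pp1:2
Op 2: read(P1, v1) -> 26. No state change.
Op 3: write(P0, v1, 162). refcount(pp1)=2>1 -> COPY to pp2. 3 ppages; refcounts: pp0:2 pp1:1 pp2:1
Op 4: write(P0, v1, 138). refcount(pp2)=1 -> write in place. 3 ppages; refcounts: pp0:2 pp1:1 pp2:1
Op 5: write(P0, v0, 137). refcount(pp0)=2>1 -> COPY to pp3. 4 ppages; refcounts: pp0:1 pp1:1 pp2:1 pp3:1
Op 6: read(P1, v1) -> 26. No state change.
Op 7: read(P1, v1) -> 26. No state change.
P0: v1 -> pp2 = 138
P1: v1 -> pp1 = 26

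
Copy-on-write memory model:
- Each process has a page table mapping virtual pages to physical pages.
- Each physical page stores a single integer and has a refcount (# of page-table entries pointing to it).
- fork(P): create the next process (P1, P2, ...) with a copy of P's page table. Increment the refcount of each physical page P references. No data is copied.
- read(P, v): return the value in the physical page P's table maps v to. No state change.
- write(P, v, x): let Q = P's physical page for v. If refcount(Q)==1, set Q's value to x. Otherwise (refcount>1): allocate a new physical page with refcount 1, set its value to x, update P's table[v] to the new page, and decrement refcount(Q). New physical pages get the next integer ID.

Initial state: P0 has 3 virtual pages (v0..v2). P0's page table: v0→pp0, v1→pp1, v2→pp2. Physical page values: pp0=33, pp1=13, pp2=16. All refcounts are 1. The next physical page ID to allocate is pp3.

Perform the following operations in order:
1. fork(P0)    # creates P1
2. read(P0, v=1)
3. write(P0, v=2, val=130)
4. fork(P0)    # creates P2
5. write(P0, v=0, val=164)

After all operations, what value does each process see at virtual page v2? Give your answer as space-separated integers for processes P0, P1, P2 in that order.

Answer: 130 16 130

Derivation:
Op 1: fork(P0) -> P1. 3 ppages; refcounts: pp0:2 pp1:2 pp2:2
Op 2: read(P0, v1) -> 13. No state change.
Op 3: write(P0, v2, 130). refcount(pp2)=2>1 -> COPY to pp3. 4 ppages; refcounts: pp0:2 pp1:2 pp2:1 pp3:1
Op 4: fork(P0) -> P2. 4 ppages; refcounts: pp0:3 pp1:3 pp2:1 pp3:2
Op 5: write(P0, v0, 164). refcount(pp0)=3>1 -> COPY to pp4. 5 ppages; refcounts: pp0:2 pp1:3 pp2:1 pp3:2 pp4:1
P0: v2 -> pp3 = 130
P1: v2 -> pp2 = 16
P2: v2 -> pp3 = 130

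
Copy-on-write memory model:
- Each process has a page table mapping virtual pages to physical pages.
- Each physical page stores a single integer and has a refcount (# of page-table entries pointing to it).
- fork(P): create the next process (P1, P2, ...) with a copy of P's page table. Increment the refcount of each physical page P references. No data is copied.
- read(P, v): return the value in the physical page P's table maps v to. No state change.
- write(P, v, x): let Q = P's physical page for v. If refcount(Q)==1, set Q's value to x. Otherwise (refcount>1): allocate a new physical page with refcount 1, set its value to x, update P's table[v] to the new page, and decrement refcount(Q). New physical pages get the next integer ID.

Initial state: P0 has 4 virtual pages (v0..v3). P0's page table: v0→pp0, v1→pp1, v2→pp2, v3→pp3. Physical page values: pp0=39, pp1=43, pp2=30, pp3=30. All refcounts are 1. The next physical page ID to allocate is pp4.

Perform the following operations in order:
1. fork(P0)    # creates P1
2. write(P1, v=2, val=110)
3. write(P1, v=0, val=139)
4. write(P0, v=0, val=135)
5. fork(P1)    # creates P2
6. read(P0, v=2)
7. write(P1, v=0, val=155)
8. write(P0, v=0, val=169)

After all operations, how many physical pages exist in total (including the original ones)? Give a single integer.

Answer: 7

Derivation:
Op 1: fork(P0) -> P1. 4 ppages; refcounts: pp0:2 pp1:2 pp2:2 pp3:2
Op 2: write(P1, v2, 110). refcount(pp2)=2>1 -> COPY to pp4. 5 ppages; refcounts: pp0:2 pp1:2 pp2:1 pp3:2 pp4:1
Op 3: write(P1, v0, 139). refcount(pp0)=2>1 -> COPY to pp5. 6 ppages; refcounts: pp0:1 pp1:2 pp2:1 pp3:2 pp4:1 pp5:1
Op 4: write(P0, v0, 135). refcount(pp0)=1 -> write in place. 6 ppages; refcounts: pp0:1 pp1:2 pp2:1 pp3:2 pp4:1 pp5:1
Op 5: fork(P1) -> P2. 6 ppages; refcounts: pp0:1 pp1:3 pp2:1 pp3:3 pp4:2 pp5:2
Op 6: read(P0, v2) -> 30. No state change.
Op 7: write(P1, v0, 155). refcount(pp5)=2>1 -> COPY to pp6. 7 ppages; refcounts: pp0:1 pp1:3 pp2:1 pp3:3 pp4:2 pp5:1 pp6:1
Op 8: write(P0, v0, 169). refcount(pp0)=1 -> write in place. 7 ppages; refcounts: pp0:1 pp1:3 pp2:1 pp3:3 pp4:2 pp5:1 pp6:1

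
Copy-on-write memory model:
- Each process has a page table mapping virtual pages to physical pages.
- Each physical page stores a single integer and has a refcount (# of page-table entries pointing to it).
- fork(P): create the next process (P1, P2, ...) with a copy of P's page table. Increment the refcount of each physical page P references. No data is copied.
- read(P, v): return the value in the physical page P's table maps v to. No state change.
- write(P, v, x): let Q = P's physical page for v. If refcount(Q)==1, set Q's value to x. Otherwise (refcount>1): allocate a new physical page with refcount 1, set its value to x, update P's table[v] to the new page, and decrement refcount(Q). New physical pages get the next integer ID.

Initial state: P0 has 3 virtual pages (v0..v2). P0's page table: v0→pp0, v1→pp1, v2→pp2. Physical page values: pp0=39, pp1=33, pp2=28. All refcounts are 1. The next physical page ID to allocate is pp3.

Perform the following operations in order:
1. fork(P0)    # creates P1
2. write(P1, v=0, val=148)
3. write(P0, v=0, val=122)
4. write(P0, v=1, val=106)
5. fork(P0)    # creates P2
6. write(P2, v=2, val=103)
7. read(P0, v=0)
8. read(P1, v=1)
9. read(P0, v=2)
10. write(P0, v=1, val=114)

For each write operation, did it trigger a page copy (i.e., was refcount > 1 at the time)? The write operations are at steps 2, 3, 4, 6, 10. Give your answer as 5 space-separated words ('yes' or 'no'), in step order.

Op 1: fork(P0) -> P1. 3 ppages; refcounts: pp0:2 pp1:2 pp2:2
Op 2: write(P1, v0, 148). refcount(pp0)=2>1 -> COPY to pp3. 4 ppages; refcounts: pp0:1 pp1:2 pp2:2 pp3:1
Op 3: write(P0, v0, 122). refcount(pp0)=1 -> write in place. 4 ppages; refcounts: pp0:1 pp1:2 pp2:2 pp3:1
Op 4: write(P0, v1, 106). refcount(pp1)=2>1 -> COPY to pp4. 5 ppages; refcounts: pp0:1 pp1:1 pp2:2 pp3:1 pp4:1
Op 5: fork(P0) -> P2. 5 ppages; refcounts: pp0:2 pp1:1 pp2:3 pp3:1 pp4:2
Op 6: write(P2, v2, 103). refcount(pp2)=3>1 -> COPY to pp5. 6 ppages; refcounts: pp0:2 pp1:1 pp2:2 pp3:1 pp4:2 pp5:1
Op 7: read(P0, v0) -> 122. No state change.
Op 8: read(P1, v1) -> 33. No state change.
Op 9: read(P0, v2) -> 28. No state change.
Op 10: write(P0, v1, 114). refcount(pp4)=2>1 -> COPY to pp6. 7 ppages; refcounts: pp0:2 pp1:1 pp2:2 pp3:1 pp4:1 pp5:1 pp6:1

yes no yes yes yes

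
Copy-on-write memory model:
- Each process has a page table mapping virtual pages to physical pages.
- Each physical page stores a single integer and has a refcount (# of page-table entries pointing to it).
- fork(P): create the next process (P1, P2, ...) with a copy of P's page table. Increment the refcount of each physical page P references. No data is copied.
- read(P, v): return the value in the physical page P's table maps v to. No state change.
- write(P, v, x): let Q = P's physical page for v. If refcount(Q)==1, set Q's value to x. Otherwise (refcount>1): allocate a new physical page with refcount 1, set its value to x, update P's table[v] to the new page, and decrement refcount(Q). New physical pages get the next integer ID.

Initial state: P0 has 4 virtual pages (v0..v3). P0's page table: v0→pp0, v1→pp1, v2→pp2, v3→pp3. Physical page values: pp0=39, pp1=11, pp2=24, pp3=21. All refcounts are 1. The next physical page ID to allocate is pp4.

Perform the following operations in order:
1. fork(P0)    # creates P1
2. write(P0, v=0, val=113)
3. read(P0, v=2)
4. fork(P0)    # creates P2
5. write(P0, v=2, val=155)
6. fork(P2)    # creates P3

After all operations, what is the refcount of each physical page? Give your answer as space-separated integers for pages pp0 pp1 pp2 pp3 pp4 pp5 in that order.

Op 1: fork(P0) -> P1. 4 ppages; refcounts: pp0:2 pp1:2 pp2:2 pp3:2
Op 2: write(P0, v0, 113). refcount(pp0)=2>1 -> COPY to pp4. 5 ppages; refcounts: pp0:1 pp1:2 pp2:2 pp3:2 pp4:1
Op 3: read(P0, v2) -> 24. No state change.
Op 4: fork(P0) -> P2. 5 ppages; refcounts: pp0:1 pp1:3 pp2:3 pp3:3 pp4:2
Op 5: write(P0, v2, 155). refcount(pp2)=3>1 -> COPY to pp5. 6 ppages; refcounts: pp0:1 pp1:3 pp2:2 pp3:3 pp4:2 pp5:1
Op 6: fork(P2) -> P3. 6 ppages; refcounts: pp0:1 pp1:4 pp2:3 pp3:4 pp4:3 pp5:1

Answer: 1 4 3 4 3 1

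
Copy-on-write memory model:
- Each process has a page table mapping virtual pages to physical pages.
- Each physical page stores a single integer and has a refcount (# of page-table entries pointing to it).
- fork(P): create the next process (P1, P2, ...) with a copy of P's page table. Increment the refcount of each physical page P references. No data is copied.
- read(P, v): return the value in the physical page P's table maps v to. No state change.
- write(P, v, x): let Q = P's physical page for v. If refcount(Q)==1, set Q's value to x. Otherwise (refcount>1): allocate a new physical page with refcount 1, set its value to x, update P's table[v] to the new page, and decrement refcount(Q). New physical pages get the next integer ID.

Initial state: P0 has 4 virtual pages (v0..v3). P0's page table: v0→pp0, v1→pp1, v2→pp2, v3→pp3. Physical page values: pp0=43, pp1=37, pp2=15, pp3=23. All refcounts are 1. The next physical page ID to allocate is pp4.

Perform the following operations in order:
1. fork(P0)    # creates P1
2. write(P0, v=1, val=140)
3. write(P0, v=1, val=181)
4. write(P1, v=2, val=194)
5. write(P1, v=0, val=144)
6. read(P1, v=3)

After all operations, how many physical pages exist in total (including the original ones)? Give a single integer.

Op 1: fork(P0) -> P1. 4 ppages; refcounts: pp0:2 pp1:2 pp2:2 pp3:2
Op 2: write(P0, v1, 140). refcount(pp1)=2>1 -> COPY to pp4. 5 ppages; refcounts: pp0:2 pp1:1 pp2:2 pp3:2 pp4:1
Op 3: write(P0, v1, 181). refcount(pp4)=1 -> write in place. 5 ppages; refcounts: pp0:2 pp1:1 pp2:2 pp3:2 pp4:1
Op 4: write(P1, v2, 194). refcount(pp2)=2>1 -> COPY to pp5. 6 ppages; refcounts: pp0:2 pp1:1 pp2:1 pp3:2 pp4:1 pp5:1
Op 5: write(P1, v0, 144). refcount(pp0)=2>1 -> COPY to pp6. 7 ppages; refcounts: pp0:1 pp1:1 pp2:1 pp3:2 pp4:1 pp5:1 pp6:1
Op 6: read(P1, v3) -> 23. No state change.

Answer: 7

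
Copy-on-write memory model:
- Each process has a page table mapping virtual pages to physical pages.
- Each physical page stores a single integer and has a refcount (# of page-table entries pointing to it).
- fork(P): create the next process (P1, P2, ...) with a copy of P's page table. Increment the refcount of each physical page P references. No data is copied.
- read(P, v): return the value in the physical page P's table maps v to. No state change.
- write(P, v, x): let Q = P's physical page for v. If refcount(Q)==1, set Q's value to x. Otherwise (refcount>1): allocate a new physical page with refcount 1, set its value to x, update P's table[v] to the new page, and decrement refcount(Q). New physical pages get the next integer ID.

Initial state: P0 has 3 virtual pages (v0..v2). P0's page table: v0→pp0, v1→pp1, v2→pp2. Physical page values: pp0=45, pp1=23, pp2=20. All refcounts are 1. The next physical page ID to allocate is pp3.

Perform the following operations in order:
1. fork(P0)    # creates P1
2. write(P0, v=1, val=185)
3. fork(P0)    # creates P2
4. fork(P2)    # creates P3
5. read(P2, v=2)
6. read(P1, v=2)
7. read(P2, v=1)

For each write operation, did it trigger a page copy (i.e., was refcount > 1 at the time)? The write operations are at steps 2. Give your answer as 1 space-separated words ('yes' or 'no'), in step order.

Op 1: fork(P0) -> P1. 3 ppages; refcounts: pp0:2 pp1:2 pp2:2
Op 2: write(P0, v1, 185). refcount(pp1)=2>1 -> COPY to pp3. 4 ppages; refcounts: pp0:2 pp1:1 pp2:2 pp3:1
Op 3: fork(P0) -> P2. 4 ppages; refcounts: pp0:3 pp1:1 pp2:3 pp3:2
Op 4: fork(P2) -> P3. 4 ppages; refcounts: pp0:4 pp1:1 pp2:4 pp3:3
Op 5: read(P2, v2) -> 20. No state change.
Op 6: read(P1, v2) -> 20. No state change.
Op 7: read(P2, v1) -> 185. No state change.

yes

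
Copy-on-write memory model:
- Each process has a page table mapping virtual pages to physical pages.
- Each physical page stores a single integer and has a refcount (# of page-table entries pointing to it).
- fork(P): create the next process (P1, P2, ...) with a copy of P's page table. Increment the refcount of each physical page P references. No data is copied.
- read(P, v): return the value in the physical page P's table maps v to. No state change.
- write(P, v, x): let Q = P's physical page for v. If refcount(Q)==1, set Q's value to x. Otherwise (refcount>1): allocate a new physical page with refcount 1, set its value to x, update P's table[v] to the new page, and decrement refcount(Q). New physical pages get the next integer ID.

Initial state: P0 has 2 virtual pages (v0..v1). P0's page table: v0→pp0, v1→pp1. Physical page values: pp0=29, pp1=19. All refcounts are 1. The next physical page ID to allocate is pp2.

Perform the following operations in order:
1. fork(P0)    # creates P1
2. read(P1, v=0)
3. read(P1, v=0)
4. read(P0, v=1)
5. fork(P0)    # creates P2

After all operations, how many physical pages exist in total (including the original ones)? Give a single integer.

Answer: 2

Derivation:
Op 1: fork(P0) -> P1. 2 ppages; refcounts: pp0:2 pp1:2
Op 2: read(P1, v0) -> 29. No state change.
Op 3: read(P1, v0) -> 29. No state change.
Op 4: read(P0, v1) -> 19. No state change.
Op 5: fork(P0) -> P2. 2 ppages; refcounts: pp0:3 pp1:3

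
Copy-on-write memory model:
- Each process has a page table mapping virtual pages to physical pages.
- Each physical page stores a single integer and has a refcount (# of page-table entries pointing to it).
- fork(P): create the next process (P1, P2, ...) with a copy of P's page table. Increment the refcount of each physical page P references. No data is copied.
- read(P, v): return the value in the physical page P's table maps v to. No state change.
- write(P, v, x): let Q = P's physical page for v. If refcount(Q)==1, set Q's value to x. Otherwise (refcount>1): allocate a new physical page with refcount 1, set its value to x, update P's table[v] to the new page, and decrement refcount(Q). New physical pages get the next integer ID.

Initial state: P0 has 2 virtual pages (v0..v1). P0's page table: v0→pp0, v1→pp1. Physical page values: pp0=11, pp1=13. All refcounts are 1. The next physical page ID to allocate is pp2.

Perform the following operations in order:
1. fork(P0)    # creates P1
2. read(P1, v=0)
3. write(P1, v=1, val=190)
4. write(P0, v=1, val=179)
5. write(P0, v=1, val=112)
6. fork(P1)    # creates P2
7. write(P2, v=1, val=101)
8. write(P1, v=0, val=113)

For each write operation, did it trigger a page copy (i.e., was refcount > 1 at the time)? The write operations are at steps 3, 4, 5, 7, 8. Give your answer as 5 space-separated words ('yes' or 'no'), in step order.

Op 1: fork(P0) -> P1. 2 ppages; refcounts: pp0:2 pp1:2
Op 2: read(P1, v0) -> 11. No state change.
Op 3: write(P1, v1, 190). refcount(pp1)=2>1 -> COPY to pp2. 3 ppages; refcounts: pp0:2 pp1:1 pp2:1
Op 4: write(P0, v1, 179). refcount(pp1)=1 -> write in place. 3 ppages; refcounts: pp0:2 pp1:1 pp2:1
Op 5: write(P0, v1, 112). refcount(pp1)=1 -> write in place. 3 ppages; refcounts: pp0:2 pp1:1 pp2:1
Op 6: fork(P1) -> P2. 3 ppages; refcounts: pp0:3 pp1:1 pp2:2
Op 7: write(P2, v1, 101). refcount(pp2)=2>1 -> COPY to pp3. 4 ppages; refcounts: pp0:3 pp1:1 pp2:1 pp3:1
Op 8: write(P1, v0, 113). refcount(pp0)=3>1 -> COPY to pp4. 5 ppages; refcounts: pp0:2 pp1:1 pp2:1 pp3:1 pp4:1

yes no no yes yes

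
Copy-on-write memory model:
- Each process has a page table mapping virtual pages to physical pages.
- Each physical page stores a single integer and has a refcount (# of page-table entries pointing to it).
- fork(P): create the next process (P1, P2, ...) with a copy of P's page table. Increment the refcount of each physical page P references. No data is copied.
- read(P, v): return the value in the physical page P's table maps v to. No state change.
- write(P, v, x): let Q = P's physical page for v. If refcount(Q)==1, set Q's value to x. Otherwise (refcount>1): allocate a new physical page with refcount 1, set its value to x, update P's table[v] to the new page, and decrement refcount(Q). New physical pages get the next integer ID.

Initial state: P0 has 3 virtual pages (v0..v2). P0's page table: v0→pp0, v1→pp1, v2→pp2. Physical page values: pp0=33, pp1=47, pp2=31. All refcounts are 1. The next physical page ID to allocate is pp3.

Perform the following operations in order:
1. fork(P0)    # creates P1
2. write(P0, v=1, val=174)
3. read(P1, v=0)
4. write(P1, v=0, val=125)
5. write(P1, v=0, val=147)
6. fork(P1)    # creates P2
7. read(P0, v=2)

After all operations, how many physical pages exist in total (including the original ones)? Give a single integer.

Answer: 5

Derivation:
Op 1: fork(P0) -> P1. 3 ppages; refcounts: pp0:2 pp1:2 pp2:2
Op 2: write(P0, v1, 174). refcount(pp1)=2>1 -> COPY to pp3. 4 ppages; refcounts: pp0:2 pp1:1 pp2:2 pp3:1
Op 3: read(P1, v0) -> 33. No state change.
Op 4: write(P1, v0, 125). refcount(pp0)=2>1 -> COPY to pp4. 5 ppages; refcounts: pp0:1 pp1:1 pp2:2 pp3:1 pp4:1
Op 5: write(P1, v0, 147). refcount(pp4)=1 -> write in place. 5 ppages; refcounts: pp0:1 pp1:1 pp2:2 pp3:1 pp4:1
Op 6: fork(P1) -> P2. 5 ppages; refcounts: pp0:1 pp1:2 pp2:3 pp3:1 pp4:2
Op 7: read(P0, v2) -> 31. No state change.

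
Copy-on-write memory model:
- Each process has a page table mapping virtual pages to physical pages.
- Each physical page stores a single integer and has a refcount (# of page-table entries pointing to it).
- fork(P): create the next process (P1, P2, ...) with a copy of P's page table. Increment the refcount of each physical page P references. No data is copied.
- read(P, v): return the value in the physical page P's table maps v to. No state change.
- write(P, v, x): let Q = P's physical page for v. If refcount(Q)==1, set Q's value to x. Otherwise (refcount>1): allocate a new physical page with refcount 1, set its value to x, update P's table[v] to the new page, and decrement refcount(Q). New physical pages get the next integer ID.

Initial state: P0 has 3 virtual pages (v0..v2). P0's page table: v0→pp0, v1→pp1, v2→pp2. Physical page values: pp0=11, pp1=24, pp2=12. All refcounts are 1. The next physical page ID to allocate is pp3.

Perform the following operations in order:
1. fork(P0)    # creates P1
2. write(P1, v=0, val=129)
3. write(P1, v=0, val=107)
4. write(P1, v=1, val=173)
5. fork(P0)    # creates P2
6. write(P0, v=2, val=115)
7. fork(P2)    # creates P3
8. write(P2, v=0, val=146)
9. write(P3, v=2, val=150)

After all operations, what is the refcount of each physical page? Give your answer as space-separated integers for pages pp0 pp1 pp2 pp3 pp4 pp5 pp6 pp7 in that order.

Answer: 2 3 2 1 1 1 1 1

Derivation:
Op 1: fork(P0) -> P1. 3 ppages; refcounts: pp0:2 pp1:2 pp2:2
Op 2: write(P1, v0, 129). refcount(pp0)=2>1 -> COPY to pp3. 4 ppages; refcounts: pp0:1 pp1:2 pp2:2 pp3:1
Op 3: write(P1, v0, 107). refcount(pp3)=1 -> write in place. 4 ppages; refcounts: pp0:1 pp1:2 pp2:2 pp3:1
Op 4: write(P1, v1, 173). refcount(pp1)=2>1 -> COPY to pp4. 5 ppages; refcounts: pp0:1 pp1:1 pp2:2 pp3:1 pp4:1
Op 5: fork(P0) -> P2. 5 ppages; refcounts: pp0:2 pp1:2 pp2:3 pp3:1 pp4:1
Op 6: write(P0, v2, 115). refcount(pp2)=3>1 -> COPY to pp5. 6 ppages; refcounts: pp0:2 pp1:2 pp2:2 pp3:1 pp4:1 pp5:1
Op 7: fork(P2) -> P3. 6 ppages; refcounts: pp0:3 pp1:3 pp2:3 pp3:1 pp4:1 pp5:1
Op 8: write(P2, v0, 146). refcount(pp0)=3>1 -> COPY to pp6. 7 ppages; refcounts: pp0:2 pp1:3 pp2:3 pp3:1 pp4:1 pp5:1 pp6:1
Op 9: write(P3, v2, 150). refcount(pp2)=3>1 -> COPY to pp7. 8 ppages; refcounts: pp0:2 pp1:3 pp2:2 pp3:1 pp4:1 pp5:1 pp6:1 pp7:1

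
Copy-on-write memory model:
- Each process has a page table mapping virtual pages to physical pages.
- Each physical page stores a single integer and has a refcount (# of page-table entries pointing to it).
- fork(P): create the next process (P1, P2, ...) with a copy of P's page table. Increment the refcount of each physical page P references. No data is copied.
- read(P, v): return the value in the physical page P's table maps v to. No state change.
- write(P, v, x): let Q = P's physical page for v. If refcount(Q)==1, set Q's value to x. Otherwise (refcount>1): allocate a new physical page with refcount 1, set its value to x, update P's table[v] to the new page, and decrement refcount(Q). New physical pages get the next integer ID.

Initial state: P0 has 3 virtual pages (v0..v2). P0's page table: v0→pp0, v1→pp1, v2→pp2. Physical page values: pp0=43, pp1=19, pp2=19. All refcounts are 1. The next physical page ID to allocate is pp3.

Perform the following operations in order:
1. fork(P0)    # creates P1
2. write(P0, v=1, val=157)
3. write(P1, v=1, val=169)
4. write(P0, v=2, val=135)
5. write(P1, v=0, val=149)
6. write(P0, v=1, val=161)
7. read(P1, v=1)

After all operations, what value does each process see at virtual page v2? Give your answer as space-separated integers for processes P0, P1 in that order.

Op 1: fork(P0) -> P1. 3 ppages; refcounts: pp0:2 pp1:2 pp2:2
Op 2: write(P0, v1, 157). refcount(pp1)=2>1 -> COPY to pp3. 4 ppages; refcounts: pp0:2 pp1:1 pp2:2 pp3:1
Op 3: write(P1, v1, 169). refcount(pp1)=1 -> write in place. 4 ppages; refcounts: pp0:2 pp1:1 pp2:2 pp3:1
Op 4: write(P0, v2, 135). refcount(pp2)=2>1 -> COPY to pp4. 5 ppages; refcounts: pp0:2 pp1:1 pp2:1 pp3:1 pp4:1
Op 5: write(P1, v0, 149). refcount(pp0)=2>1 -> COPY to pp5. 6 ppages; refcounts: pp0:1 pp1:1 pp2:1 pp3:1 pp4:1 pp5:1
Op 6: write(P0, v1, 161). refcount(pp3)=1 -> write in place. 6 ppages; refcounts: pp0:1 pp1:1 pp2:1 pp3:1 pp4:1 pp5:1
Op 7: read(P1, v1) -> 169. No state change.
P0: v2 -> pp4 = 135
P1: v2 -> pp2 = 19

Answer: 135 19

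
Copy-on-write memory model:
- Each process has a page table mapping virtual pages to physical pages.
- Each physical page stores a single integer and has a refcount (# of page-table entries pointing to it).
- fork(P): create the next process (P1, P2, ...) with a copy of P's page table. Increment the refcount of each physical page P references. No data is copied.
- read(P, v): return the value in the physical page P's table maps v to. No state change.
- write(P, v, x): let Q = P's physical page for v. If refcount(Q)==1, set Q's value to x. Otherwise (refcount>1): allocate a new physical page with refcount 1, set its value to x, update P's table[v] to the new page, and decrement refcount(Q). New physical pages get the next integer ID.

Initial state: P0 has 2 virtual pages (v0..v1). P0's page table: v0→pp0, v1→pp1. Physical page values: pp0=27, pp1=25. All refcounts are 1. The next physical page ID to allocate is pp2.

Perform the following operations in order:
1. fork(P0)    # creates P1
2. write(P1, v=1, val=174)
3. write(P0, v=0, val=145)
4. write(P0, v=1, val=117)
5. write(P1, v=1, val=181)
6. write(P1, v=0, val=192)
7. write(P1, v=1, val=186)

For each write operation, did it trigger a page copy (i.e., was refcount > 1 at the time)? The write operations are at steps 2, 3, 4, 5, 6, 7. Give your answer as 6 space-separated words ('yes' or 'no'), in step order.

Op 1: fork(P0) -> P1. 2 ppages; refcounts: pp0:2 pp1:2
Op 2: write(P1, v1, 174). refcount(pp1)=2>1 -> COPY to pp2. 3 ppages; refcounts: pp0:2 pp1:1 pp2:1
Op 3: write(P0, v0, 145). refcount(pp0)=2>1 -> COPY to pp3. 4 ppages; refcounts: pp0:1 pp1:1 pp2:1 pp3:1
Op 4: write(P0, v1, 117). refcount(pp1)=1 -> write in place. 4 ppages; refcounts: pp0:1 pp1:1 pp2:1 pp3:1
Op 5: write(P1, v1, 181). refcount(pp2)=1 -> write in place. 4 ppages; refcounts: pp0:1 pp1:1 pp2:1 pp3:1
Op 6: write(P1, v0, 192). refcount(pp0)=1 -> write in place. 4 ppages; refcounts: pp0:1 pp1:1 pp2:1 pp3:1
Op 7: write(P1, v1, 186). refcount(pp2)=1 -> write in place. 4 ppages; refcounts: pp0:1 pp1:1 pp2:1 pp3:1

yes yes no no no no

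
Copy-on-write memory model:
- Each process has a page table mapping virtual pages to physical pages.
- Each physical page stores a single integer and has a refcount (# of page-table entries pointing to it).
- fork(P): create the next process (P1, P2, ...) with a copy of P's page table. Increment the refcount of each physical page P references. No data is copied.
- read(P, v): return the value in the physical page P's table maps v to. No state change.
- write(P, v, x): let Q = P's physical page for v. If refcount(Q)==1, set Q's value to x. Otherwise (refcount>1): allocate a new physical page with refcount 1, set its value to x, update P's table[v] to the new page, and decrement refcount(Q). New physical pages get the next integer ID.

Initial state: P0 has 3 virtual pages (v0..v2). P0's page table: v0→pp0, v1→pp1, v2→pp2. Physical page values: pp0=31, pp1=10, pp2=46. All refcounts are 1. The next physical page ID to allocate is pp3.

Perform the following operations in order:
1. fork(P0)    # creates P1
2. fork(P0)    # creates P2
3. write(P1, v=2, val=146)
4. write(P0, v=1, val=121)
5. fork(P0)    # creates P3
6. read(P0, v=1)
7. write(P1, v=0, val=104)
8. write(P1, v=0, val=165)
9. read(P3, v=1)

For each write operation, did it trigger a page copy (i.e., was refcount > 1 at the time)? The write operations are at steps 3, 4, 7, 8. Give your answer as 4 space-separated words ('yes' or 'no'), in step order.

Op 1: fork(P0) -> P1. 3 ppages; refcounts: pp0:2 pp1:2 pp2:2
Op 2: fork(P0) -> P2. 3 ppages; refcounts: pp0:3 pp1:3 pp2:3
Op 3: write(P1, v2, 146). refcount(pp2)=3>1 -> COPY to pp3. 4 ppages; refcounts: pp0:3 pp1:3 pp2:2 pp3:1
Op 4: write(P0, v1, 121). refcount(pp1)=3>1 -> COPY to pp4. 5 ppages; refcounts: pp0:3 pp1:2 pp2:2 pp3:1 pp4:1
Op 5: fork(P0) -> P3. 5 ppages; refcounts: pp0:4 pp1:2 pp2:3 pp3:1 pp4:2
Op 6: read(P0, v1) -> 121. No state change.
Op 7: write(P1, v0, 104). refcount(pp0)=4>1 -> COPY to pp5. 6 ppages; refcounts: pp0:3 pp1:2 pp2:3 pp3:1 pp4:2 pp5:1
Op 8: write(P1, v0, 165). refcount(pp5)=1 -> write in place. 6 ppages; refcounts: pp0:3 pp1:2 pp2:3 pp3:1 pp4:2 pp5:1
Op 9: read(P3, v1) -> 121. No state change.

yes yes yes no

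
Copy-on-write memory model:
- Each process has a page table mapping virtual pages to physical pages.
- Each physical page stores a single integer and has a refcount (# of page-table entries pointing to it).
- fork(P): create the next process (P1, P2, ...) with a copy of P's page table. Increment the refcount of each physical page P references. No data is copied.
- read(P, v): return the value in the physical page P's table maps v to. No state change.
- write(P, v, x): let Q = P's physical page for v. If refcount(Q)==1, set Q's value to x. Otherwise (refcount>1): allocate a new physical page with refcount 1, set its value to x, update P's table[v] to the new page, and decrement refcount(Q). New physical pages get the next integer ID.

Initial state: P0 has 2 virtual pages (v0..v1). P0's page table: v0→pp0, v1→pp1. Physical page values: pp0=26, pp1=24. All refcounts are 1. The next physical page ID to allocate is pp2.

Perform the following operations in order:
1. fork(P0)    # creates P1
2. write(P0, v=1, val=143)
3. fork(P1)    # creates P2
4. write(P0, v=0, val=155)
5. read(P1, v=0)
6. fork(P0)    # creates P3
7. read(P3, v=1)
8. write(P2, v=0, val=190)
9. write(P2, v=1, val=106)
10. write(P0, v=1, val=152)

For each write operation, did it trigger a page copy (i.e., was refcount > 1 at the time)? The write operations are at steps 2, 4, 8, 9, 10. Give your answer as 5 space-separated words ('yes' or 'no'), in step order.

Op 1: fork(P0) -> P1. 2 ppages; refcounts: pp0:2 pp1:2
Op 2: write(P0, v1, 143). refcount(pp1)=2>1 -> COPY to pp2. 3 ppages; refcounts: pp0:2 pp1:1 pp2:1
Op 3: fork(P1) -> P2. 3 ppages; refcounts: pp0:3 pp1:2 pp2:1
Op 4: write(P0, v0, 155). refcount(pp0)=3>1 -> COPY to pp3. 4 ppages; refcounts: pp0:2 pp1:2 pp2:1 pp3:1
Op 5: read(P1, v0) -> 26. No state change.
Op 6: fork(P0) -> P3. 4 ppages; refcounts: pp0:2 pp1:2 pp2:2 pp3:2
Op 7: read(P3, v1) -> 143. No state change.
Op 8: write(P2, v0, 190). refcount(pp0)=2>1 -> COPY to pp4. 5 ppages; refcounts: pp0:1 pp1:2 pp2:2 pp3:2 pp4:1
Op 9: write(P2, v1, 106). refcount(pp1)=2>1 -> COPY to pp5. 6 ppages; refcounts: pp0:1 pp1:1 pp2:2 pp3:2 pp4:1 pp5:1
Op 10: write(P0, v1, 152). refcount(pp2)=2>1 -> COPY to pp6. 7 ppages; refcounts: pp0:1 pp1:1 pp2:1 pp3:2 pp4:1 pp5:1 pp6:1

yes yes yes yes yes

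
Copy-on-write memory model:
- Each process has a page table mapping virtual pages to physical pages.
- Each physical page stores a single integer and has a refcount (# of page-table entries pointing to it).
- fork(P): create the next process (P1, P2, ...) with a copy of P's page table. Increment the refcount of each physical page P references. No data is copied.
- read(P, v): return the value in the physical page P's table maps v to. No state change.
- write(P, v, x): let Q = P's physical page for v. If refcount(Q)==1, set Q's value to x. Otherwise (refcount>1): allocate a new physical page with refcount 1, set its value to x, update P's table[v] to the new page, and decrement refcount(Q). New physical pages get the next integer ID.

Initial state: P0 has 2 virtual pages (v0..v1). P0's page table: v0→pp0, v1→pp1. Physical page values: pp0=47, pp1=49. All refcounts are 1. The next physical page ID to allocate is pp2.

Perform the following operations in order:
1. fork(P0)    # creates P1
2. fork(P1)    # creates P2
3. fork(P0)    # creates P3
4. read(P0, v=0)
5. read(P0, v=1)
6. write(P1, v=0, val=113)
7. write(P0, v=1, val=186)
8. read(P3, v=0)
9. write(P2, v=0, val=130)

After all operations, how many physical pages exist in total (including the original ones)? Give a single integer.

Answer: 5

Derivation:
Op 1: fork(P0) -> P1. 2 ppages; refcounts: pp0:2 pp1:2
Op 2: fork(P1) -> P2. 2 ppages; refcounts: pp0:3 pp1:3
Op 3: fork(P0) -> P3. 2 ppages; refcounts: pp0:4 pp1:4
Op 4: read(P0, v0) -> 47. No state change.
Op 5: read(P0, v1) -> 49. No state change.
Op 6: write(P1, v0, 113). refcount(pp0)=4>1 -> COPY to pp2. 3 ppages; refcounts: pp0:3 pp1:4 pp2:1
Op 7: write(P0, v1, 186). refcount(pp1)=4>1 -> COPY to pp3. 4 ppages; refcounts: pp0:3 pp1:3 pp2:1 pp3:1
Op 8: read(P3, v0) -> 47. No state change.
Op 9: write(P2, v0, 130). refcount(pp0)=3>1 -> COPY to pp4. 5 ppages; refcounts: pp0:2 pp1:3 pp2:1 pp3:1 pp4:1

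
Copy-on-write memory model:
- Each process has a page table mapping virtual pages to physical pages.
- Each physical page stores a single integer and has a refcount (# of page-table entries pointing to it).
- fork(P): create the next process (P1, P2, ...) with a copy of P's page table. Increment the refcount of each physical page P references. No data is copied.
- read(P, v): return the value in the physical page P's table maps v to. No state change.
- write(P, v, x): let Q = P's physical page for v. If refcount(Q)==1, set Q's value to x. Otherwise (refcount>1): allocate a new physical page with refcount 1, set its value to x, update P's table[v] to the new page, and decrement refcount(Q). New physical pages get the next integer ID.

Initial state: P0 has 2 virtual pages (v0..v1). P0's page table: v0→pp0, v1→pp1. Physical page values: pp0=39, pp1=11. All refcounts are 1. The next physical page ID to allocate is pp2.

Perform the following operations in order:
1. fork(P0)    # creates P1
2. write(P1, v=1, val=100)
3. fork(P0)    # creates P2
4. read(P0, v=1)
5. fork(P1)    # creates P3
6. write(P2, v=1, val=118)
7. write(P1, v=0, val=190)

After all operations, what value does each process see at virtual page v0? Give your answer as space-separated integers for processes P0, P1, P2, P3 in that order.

Op 1: fork(P0) -> P1. 2 ppages; refcounts: pp0:2 pp1:2
Op 2: write(P1, v1, 100). refcount(pp1)=2>1 -> COPY to pp2. 3 ppages; refcounts: pp0:2 pp1:1 pp2:1
Op 3: fork(P0) -> P2. 3 ppages; refcounts: pp0:3 pp1:2 pp2:1
Op 4: read(P0, v1) -> 11. No state change.
Op 5: fork(P1) -> P3. 3 ppages; refcounts: pp0:4 pp1:2 pp2:2
Op 6: write(P2, v1, 118). refcount(pp1)=2>1 -> COPY to pp3. 4 ppages; refcounts: pp0:4 pp1:1 pp2:2 pp3:1
Op 7: write(P1, v0, 190). refcount(pp0)=4>1 -> COPY to pp4. 5 ppages; refcounts: pp0:3 pp1:1 pp2:2 pp3:1 pp4:1
P0: v0 -> pp0 = 39
P1: v0 -> pp4 = 190
P2: v0 -> pp0 = 39
P3: v0 -> pp0 = 39

Answer: 39 190 39 39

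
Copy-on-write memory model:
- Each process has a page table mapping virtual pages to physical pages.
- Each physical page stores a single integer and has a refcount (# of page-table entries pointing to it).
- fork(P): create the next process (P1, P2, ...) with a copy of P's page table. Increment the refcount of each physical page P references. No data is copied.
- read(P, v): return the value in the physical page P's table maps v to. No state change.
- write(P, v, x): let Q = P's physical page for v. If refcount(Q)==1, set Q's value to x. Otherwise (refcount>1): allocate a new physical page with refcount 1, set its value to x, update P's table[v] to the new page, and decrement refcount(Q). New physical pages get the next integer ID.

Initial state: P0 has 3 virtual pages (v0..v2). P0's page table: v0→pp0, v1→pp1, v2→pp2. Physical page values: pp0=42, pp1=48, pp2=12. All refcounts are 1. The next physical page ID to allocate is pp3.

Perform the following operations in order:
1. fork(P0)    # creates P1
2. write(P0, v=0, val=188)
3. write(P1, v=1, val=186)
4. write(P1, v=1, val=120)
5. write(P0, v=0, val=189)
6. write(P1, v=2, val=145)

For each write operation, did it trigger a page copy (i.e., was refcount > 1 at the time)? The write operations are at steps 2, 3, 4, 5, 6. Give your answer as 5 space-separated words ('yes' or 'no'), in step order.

Op 1: fork(P0) -> P1. 3 ppages; refcounts: pp0:2 pp1:2 pp2:2
Op 2: write(P0, v0, 188). refcount(pp0)=2>1 -> COPY to pp3. 4 ppages; refcounts: pp0:1 pp1:2 pp2:2 pp3:1
Op 3: write(P1, v1, 186). refcount(pp1)=2>1 -> COPY to pp4. 5 ppages; refcounts: pp0:1 pp1:1 pp2:2 pp3:1 pp4:1
Op 4: write(P1, v1, 120). refcount(pp4)=1 -> write in place. 5 ppages; refcounts: pp0:1 pp1:1 pp2:2 pp3:1 pp4:1
Op 5: write(P0, v0, 189). refcount(pp3)=1 -> write in place. 5 ppages; refcounts: pp0:1 pp1:1 pp2:2 pp3:1 pp4:1
Op 6: write(P1, v2, 145). refcount(pp2)=2>1 -> COPY to pp5. 6 ppages; refcounts: pp0:1 pp1:1 pp2:1 pp3:1 pp4:1 pp5:1

yes yes no no yes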